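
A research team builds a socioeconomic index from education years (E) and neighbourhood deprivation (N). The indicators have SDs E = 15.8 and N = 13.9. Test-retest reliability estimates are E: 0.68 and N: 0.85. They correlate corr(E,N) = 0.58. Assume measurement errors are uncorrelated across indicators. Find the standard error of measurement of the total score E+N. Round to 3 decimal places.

10.434

Var(total) = 442.85 + 254.759 = 697.609.
True-score variance = 333.984 + 254.759 = 588.743, so reliability = 0.8439.
Error variance = 697.609 − 588.743 = 108.866; SEM = √108.866 = 10.434.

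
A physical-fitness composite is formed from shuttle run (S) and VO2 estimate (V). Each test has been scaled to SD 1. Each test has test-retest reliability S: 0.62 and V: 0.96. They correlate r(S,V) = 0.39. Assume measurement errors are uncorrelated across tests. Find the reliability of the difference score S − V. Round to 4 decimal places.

0.6557

Var(S−V) = 1 + 1 − 2·0.39 = 2 − 0.78 = 1.22.
With uncorrelated errors the cross-covariances are all true-score covariance, so they carry over unchanged; only the diagonal terms shrink to ρᵢσᵢ².
True-score variance = [0.62 + 0.96] − 0.78 = 1.58 − 0.78 = 0.8.
Reliability = 0.8 / 1.22 = 0.6557.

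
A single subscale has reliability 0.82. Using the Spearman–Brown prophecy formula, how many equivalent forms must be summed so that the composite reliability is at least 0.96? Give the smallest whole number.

6

k ≥ ρ*(1−ρ₁)/(ρ₁(1−ρ*)) = 0.96·0.18 / (0.82·0.04) = 5.268.
Smallest integer k = 6.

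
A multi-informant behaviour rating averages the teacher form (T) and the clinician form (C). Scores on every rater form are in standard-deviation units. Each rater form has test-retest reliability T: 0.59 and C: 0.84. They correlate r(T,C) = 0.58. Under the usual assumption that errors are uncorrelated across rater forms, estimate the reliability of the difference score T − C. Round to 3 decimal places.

Var(T−C) = 1 + 1 − 2·0.58 = 2 − 1.16 = 0.84.
Because errors are independent across components, Cov(Tᵢ,Tⱼ) = Cov(Xᵢ,Xⱼ); the off-diagonal part of the true-score variance is the same as above.
True-score variance = [0.59 + 0.84] − 1.16 = 1.43 − 1.16 = 0.27.
Reliability = 0.27 / 0.84 = 0.321.

0.321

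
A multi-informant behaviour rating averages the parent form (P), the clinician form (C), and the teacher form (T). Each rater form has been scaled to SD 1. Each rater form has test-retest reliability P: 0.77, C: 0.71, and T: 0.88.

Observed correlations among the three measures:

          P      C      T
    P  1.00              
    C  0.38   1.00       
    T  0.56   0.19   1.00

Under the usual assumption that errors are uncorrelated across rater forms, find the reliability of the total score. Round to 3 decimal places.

0.878

Var(P+C+T) = 3 + 2·[0.38 + 0.56 + 0.19] = 3 + 2.26 = 5.26.
With uncorrelated errors the cross-covariances are all true-score covariance, so they carry over unchanged; only the diagonal terms shrink to ρᵢσᵢ².
True-score variance = [0.77 + 0.71 + 0.88] + 2.26 = 2.36 + 2.26 = 4.62.
Reliability = 4.62 / 5.26 = 0.878.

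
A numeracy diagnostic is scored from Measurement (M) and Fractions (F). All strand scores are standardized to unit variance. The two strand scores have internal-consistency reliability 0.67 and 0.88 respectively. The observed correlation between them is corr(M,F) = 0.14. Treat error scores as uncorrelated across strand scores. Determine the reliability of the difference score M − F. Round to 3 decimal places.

Var(M−F) = 1 + 1 − 2·0.14 = 2 − 0.28 = 1.72.
Because errors are independent across components, Cov(Tᵢ,Tⱼ) = Cov(Xᵢ,Xⱼ); the off-diagonal part of the true-score variance is the same as above.
True-score variance = [0.67 + 0.88] − 0.28 = 1.55 − 0.28 = 1.27.
Reliability = 1.27 / 1.72 = 0.738.

0.738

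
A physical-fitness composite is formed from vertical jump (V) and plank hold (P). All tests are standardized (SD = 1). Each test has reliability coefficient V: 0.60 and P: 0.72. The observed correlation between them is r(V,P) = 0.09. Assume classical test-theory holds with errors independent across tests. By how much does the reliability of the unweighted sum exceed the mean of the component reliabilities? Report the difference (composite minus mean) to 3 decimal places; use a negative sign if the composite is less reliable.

0.028

Var(sum) = 2 + 0.18 = 2.18; true-score variance = 1.32 + 0.18 = 1.5; composite reliability = 0.6881.
Mean component reliability = 0.6600.
Difference = 0.6881 − 0.6600 = 0.028.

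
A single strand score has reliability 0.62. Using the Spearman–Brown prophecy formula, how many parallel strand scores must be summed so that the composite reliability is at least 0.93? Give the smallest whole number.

9

k ≥ ρ*(1−ρ₁)/(ρ₁(1−ρ*)) = 0.93·0.38 / (0.62·0.07) = 8.143.
Smallest integer k = 9.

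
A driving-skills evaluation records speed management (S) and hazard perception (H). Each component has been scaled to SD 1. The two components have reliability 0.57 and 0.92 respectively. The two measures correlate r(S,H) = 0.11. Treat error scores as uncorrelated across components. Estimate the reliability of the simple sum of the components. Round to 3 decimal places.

0.770

Var(S+H) = 2 + 2·[0.11] = 2 + 0.22 = 2.22.
With uncorrelated errors the cross-covariances are all true-score covariance, so they carry over unchanged; only the diagonal terms shrink to ρᵢσᵢ².
True-score variance = [0.57 + 0.92] + 0.22 = 1.49 + 0.22 = 1.71.
Reliability = 1.71 / 2.22 = 0.770.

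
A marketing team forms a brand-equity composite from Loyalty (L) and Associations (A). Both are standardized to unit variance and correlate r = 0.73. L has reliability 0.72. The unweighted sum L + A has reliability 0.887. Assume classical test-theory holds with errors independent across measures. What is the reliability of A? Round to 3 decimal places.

0.889

Var(L+A) = 2 + 2·0.73 = 3.460.
True-score variance = ρ_L + ρ_A + 2·0.73, so 0.887 = (0.72 + ρ_A + 1.46) / 3.460.
ρ_A = 0.887·3.460 − 0.72 − 1.46 = 0.889.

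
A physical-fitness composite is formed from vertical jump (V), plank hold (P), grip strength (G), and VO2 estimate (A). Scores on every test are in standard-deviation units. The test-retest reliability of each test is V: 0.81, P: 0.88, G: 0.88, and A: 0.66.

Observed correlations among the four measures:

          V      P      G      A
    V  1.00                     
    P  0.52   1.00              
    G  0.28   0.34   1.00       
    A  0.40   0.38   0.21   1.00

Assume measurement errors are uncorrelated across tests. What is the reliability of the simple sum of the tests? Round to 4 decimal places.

0.9068

Var(V+P+G+A) = 4 + 2·[0.52 + 0.28 + 0.40 + 0.34 + 0.38 + 0.21] = 4 + 4.26 = 8.26.
Because errors are independent across components, Cov(Tᵢ,Tⱼ) = Cov(Xᵢ,Xⱼ); the off-diagonal part of the true-score variance is the same as above.
True-score variance = [0.81 + 0.88 + 0.88 + 0.66] + 4.26 = 3.23 + 4.26 = 7.49.
Reliability = 7.49 / 8.26 = 0.9068.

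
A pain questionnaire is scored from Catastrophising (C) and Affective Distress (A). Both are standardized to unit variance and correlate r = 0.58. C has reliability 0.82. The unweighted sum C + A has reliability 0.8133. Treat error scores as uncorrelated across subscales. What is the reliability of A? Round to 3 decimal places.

0.590

Var(C+A) = 2 + 2·0.58 = 3.160.
True-score variance = ρ_C + ρ_A + 2·0.58, so 0.8133 = (0.82 + ρ_A + 1.16) / 3.160.
ρ_A = 0.8133·3.160 − 0.82 − 1.16 = 0.590.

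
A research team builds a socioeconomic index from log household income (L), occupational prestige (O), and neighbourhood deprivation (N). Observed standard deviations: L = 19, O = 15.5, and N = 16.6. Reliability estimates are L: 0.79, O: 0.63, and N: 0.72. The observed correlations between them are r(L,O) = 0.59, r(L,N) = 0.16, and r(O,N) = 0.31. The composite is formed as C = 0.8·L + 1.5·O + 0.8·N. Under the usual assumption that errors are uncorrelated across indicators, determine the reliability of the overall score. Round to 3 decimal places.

0.816

Var(C) = 0.8²·19² + 1.5²·15.5² + 0.8²·16.6² + 2·[1.2·19·15.5·0.59 + 0.64·19·16.6·0.16 + 1.2·15.5·16.6·0.31] = 947.961 + 673.037 = 1621.
With uncorrelated errors the cross-covariances are all true-score covariance, so they carry over unchanged; only the diagonal terms shrink to ρᵢσᵢ².
True-score variance = [0.8²·19²·0.79 + 1.5²·15.5²·0.63 + 0.8²·16.6²·0.72] + 673.037 = 650.054 + 673.037 = 1323.09.
Reliability = 1323.09 / 1621 = 0.816.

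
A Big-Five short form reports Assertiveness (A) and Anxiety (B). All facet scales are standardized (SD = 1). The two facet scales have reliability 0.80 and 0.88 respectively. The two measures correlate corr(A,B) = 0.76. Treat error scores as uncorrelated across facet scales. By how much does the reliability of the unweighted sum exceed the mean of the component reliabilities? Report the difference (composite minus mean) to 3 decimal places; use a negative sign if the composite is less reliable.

0.069

Var(sum) = 2 + 1.52 = 3.52; true-score variance = 1.68 + 1.52 = 3.2; composite reliability = 0.9091.
Mean component reliability = 0.8400.
Difference = 0.9091 − 0.8400 = 0.069.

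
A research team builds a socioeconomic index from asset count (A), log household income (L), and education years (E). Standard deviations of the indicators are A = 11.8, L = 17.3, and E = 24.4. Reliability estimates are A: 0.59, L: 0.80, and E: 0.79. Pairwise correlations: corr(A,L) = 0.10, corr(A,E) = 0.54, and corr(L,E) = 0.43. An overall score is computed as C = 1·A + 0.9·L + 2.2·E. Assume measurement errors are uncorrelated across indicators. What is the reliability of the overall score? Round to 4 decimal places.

Var(C) = 11.8² + 0.9²·17.3² + 2.2²·24.4² + 2·[0.9·11.8·17.3·0.10 + 2.2·11.8·24.4·0.54 + 1.98·17.3·24.4·0.43] = 3263.21 + 1439.63 = 4702.84.
Under uncorrelated errors the observed covariances equal the true-score covariances, so only the own-variance terms attenuate.
True-score variance = [11.8²·0.59 + 0.9²·17.3²·0.80 + 2.2²·24.4²·0.79] + 1439.63 = 2552.51 + 1439.63 = 3992.14.
Reliability = 3992.14 / 4702.84 = 0.8489.

0.8489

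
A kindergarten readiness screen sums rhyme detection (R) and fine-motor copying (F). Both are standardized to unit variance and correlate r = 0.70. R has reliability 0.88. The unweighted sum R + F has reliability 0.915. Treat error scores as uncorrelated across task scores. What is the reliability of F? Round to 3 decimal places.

Var(R+F) = 2 + 2·0.70 = 3.400.
True-score variance = ρ_R + ρ_F + 2·0.70, so 0.915 = (0.88 + ρ_F + 1.40) / 3.400.
ρ_F = 0.915·3.400 − 0.88 − 1.40 = 0.831.

0.831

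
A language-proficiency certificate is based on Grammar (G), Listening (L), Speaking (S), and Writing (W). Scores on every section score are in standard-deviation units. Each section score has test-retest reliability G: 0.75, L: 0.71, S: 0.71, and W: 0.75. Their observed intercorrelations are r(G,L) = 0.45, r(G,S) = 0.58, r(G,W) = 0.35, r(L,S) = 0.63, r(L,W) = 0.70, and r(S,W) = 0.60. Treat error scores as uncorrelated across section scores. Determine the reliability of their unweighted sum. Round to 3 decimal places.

0.898

Var(G+L+S+W) = 4 + 2·[0.45 + 0.58 + 0.35 + 0.63 + 0.70 + 0.60] = 4 + 6.62 = 10.62.
With uncorrelated errors the cross-covariances are all true-score covariance, so they carry over unchanged; only the diagonal terms shrink to ρᵢσᵢ².
True-score variance = [0.75 + 0.71 + 0.71 + 0.75] + 6.62 = 2.92 + 6.62 = 9.54.
Reliability = 9.54 / 10.62 = 0.898.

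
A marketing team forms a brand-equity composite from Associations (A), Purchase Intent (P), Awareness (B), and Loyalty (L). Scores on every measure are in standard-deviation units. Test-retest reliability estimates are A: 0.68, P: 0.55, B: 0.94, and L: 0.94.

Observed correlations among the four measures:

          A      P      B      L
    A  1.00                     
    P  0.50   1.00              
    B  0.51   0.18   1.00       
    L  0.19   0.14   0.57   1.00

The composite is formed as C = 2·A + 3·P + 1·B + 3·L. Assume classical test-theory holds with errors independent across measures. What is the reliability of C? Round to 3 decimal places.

Var(C) = 2² + 3² + 1 + 3² + 2·[6·0.50 + 2·0.51 + 6·0.19 + 3·0.18 + 9·0.14 + 3·0.57] = 23 + 17.34 = 40.34.
Under uncorrelated errors the observed covariances equal the true-score covariances, so only the own-variance terms attenuate.
True-score variance = [2²·0.68 + 3²·0.55 + 0.94 + 3²·0.94] + 17.34 = 17.07 + 17.34 = 34.41.
Reliability = 34.41 / 40.34 = 0.853.

0.853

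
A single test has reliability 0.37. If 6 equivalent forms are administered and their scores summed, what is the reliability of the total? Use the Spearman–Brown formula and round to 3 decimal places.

ρ_k = kρ / (1 + (k−1)ρ) = 6·0.37 / (1 + 5·0.37) = 2.220 / 2.850 = 0.779.

0.779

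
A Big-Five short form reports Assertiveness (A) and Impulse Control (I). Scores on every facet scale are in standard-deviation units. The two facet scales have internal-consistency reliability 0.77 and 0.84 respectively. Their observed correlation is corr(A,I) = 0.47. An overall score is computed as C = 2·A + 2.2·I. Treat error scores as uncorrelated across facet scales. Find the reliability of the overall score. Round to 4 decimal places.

0.8694

Var(C) = 2² + 2.2² + 2·[4.4·0.47] = 8.84 + 4.136 = 12.976.
Because errors are independent across components, Cov(Tᵢ,Tⱼ) = Cov(Xᵢ,Xⱼ); the off-diagonal part of the true-score variance is the same as above.
True-score variance = [2²·0.77 + 2.2²·0.84] + 4.136 = 7.1456 + 4.136 = 11.2816.
Reliability = 11.2816 / 12.976 = 0.8694.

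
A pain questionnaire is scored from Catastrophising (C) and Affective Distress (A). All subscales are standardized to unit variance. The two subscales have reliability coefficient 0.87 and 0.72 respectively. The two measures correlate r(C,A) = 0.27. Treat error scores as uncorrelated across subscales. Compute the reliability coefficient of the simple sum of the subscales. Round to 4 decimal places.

Var(C+A) = 2 + 2·[0.27] = 2 + 0.54 = 2.54.
Because errors are independent across components, Cov(Tᵢ,Tⱼ) = Cov(Xᵢ,Xⱼ); the off-diagonal part of the true-score variance is the same as above.
True-score variance = [0.87 + 0.72] + 0.54 = 1.59 + 0.54 = 2.13.
Reliability = 2.13 / 2.54 = 0.8386.

0.8386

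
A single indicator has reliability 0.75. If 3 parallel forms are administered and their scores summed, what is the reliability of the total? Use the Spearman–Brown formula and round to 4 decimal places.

ρ_k = kρ / (1 + (k−1)ρ) = 3·0.75 / (1 + 2·0.75) = 2.250 / 2.500 = 0.9000.

0.9000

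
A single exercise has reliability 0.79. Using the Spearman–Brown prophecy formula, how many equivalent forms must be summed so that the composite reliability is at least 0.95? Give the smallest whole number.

6

k ≥ ρ*(1−ρ₁)/(ρ₁(1−ρ*)) = 0.95·0.21 / (0.79·0.05) = 5.051.
Smallest integer k = 6.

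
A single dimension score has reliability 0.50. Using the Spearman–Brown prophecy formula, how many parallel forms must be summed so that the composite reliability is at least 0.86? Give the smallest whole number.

7

k ≥ ρ*(1−ρ₁)/(ρ₁(1−ρ*)) = 0.86·0.50 / (0.50·0.14) = 6.143.
Smallest integer k = 7.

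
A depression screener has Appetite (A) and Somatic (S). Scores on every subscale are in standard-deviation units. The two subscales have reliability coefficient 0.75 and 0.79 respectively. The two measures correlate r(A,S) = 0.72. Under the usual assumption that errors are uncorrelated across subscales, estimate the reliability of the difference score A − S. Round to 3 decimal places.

Var(A−S) = 1 + 1 − 2·0.72 = 2 − 1.44 = 0.56.
With uncorrelated errors the cross-covariances are all true-score covariance, so they carry over unchanged; only the diagonal terms shrink to ρᵢσᵢ².
True-score variance = [0.75 + 0.79] − 1.44 = 1.54 − 1.44 = 0.1.
Reliability = 0.1 / 0.56 = 0.179.

0.179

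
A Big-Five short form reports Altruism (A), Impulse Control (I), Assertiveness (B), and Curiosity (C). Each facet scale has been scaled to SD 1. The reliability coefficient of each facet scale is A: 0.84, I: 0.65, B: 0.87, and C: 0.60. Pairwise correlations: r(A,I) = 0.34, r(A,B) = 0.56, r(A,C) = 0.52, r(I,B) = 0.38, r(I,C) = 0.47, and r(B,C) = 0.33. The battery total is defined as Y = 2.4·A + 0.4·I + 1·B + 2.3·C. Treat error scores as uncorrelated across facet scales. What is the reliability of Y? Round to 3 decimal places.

0.866

Var(Y) = 2.4² + 0.4² + 1 + 2.3² + 2·[0.96·0.34 + 2.4·0.56 + 5.52·0.52 + 0.4·0.38 + 0.92·0.47 + 2.3·0.33] = 12.21 + 11.7684 = 23.9784.
Under uncorrelated errors the observed covariances equal the true-score covariances, so only the own-variance terms attenuate.
True-score variance = [2.4²·0.84 + 0.4²·0.65 + 0.87 + 2.3²·0.60] + 11.7684 = 8.9864 + 11.7684 = 20.7548.
Reliability = 20.7548 / 23.9784 = 0.866.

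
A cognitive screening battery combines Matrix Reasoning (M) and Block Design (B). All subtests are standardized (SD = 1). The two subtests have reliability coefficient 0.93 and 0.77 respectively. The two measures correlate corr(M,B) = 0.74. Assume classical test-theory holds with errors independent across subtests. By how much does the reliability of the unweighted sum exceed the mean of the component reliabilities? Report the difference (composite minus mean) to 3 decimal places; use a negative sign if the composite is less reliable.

0.064

Var(sum) = 2 + 1.48 = 3.48; true-score variance = 1.7 + 1.48 = 3.18; composite reliability = 0.9138.
Mean component reliability = 0.8500.
Difference = 0.9138 − 0.8500 = 0.064.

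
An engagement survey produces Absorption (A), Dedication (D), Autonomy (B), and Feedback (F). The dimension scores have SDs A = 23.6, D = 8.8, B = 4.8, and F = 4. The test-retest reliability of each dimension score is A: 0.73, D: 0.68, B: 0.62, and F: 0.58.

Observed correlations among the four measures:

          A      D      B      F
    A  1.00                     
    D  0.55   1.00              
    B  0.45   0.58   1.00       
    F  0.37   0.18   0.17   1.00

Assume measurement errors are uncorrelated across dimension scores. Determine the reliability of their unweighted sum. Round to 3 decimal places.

Var(A+D+B+F) = 23.6² + 8.8² + 4.8² + 4² + 2·[23.6·8.8·0.55 + 23.6·4.8·0.45 + 23.6·4·0.37 + 8.8·4.8·0.58 + 8.8·4·0.18 + 4.8·4·0.17] = 673.44 + 468.454 = 1141.89.
With uncorrelated errors the cross-covariances are all true-score covariance, so they carry over unchanged; only the diagonal terms shrink to ρᵢσᵢ².
True-score variance = [23.6²·0.73 + 8.8²·0.68 + 4.8²·0.62 + 4²·0.58] + 468.454 = 482.805 + 468.454 = 951.259.
Reliability = 951.259 / 1141.89 = 0.833.

0.833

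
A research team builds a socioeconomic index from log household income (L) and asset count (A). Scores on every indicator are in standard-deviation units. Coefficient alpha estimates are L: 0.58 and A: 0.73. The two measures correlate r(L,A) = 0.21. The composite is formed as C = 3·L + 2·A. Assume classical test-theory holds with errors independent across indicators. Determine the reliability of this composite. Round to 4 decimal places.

Var(C) = 3² + 2² + 2·[6·0.21] = 13 + 2.52 = 15.52.
Under uncorrelated errors the observed covariances equal the true-score covariances, so only the own-variance terms attenuate.
True-score variance = [3²·0.58 + 2²·0.73] + 2.52 = 8.14 + 2.52 = 10.66.
Reliability = 10.66 / 15.52 = 0.6869.

0.6869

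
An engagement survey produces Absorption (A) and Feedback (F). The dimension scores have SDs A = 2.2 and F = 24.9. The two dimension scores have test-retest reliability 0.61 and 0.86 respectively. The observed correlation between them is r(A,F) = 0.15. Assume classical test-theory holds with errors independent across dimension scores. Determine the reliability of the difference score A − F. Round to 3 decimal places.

0.854

Var(A−F) = 2.2² + 24.9² − 2·2.2·24.9·0.15 = 624.85 − 16.434 = 608.416.
With uncorrelated errors the cross-covariances are all true-score covariance, so they carry over unchanged; only the diagonal terms shrink to ρᵢσᵢ².
True-score variance = [2.2²·0.61 + 24.9²·0.86] − 16.434 = 536.161 − 16.434 = 519.727.
Reliability = 519.727 / 608.416 = 0.854.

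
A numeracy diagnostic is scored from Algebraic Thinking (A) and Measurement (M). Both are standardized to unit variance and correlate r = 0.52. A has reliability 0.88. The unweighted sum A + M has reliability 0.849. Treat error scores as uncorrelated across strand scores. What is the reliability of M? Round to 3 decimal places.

0.661

Var(A+M) = 2 + 2·0.52 = 3.040.
True-score variance = ρ_A + ρ_M + 2·0.52, so 0.849 = (0.88 + ρ_M + 1.04) / 3.040.
ρ_M = 0.849·3.040 − 0.88 − 1.04 = 0.661.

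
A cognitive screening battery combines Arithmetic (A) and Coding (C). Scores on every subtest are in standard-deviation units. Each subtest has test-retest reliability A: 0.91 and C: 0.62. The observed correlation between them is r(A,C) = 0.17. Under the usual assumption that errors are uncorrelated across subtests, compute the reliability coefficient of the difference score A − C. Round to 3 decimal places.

Var(A−C) = 1 + 1 − 2·0.17 = 2 − 0.34 = 1.66.
With uncorrelated errors the cross-covariances are all true-score covariance, so they carry over unchanged; only the diagonal terms shrink to ρᵢσᵢ².
True-score variance = [0.91 + 0.62] − 0.34 = 1.53 − 0.34 = 1.19.
Reliability = 1.19 / 1.66 = 0.717.

0.717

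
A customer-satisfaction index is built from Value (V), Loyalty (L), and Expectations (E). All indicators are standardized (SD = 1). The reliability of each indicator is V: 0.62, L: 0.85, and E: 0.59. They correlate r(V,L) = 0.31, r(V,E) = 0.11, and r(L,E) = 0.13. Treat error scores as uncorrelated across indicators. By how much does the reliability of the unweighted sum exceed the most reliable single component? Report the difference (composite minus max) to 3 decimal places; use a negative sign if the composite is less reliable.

-0.079

Var(sum) = 3 + 1.1 = 4.1; true-score variance = 2.06 + 1.1 = 3.16; composite reliability = 0.7707.
Max component reliability = 0.8500.
Difference = 0.7707 − 0.8500 = -0.079.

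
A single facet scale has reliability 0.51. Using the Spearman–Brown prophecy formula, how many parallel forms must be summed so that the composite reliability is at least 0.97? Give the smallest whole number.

32

k ≥ ρ*(1−ρ₁)/(ρ₁(1−ρ*)) = 0.97·0.49 / (0.51·0.03) = 31.065.
Smallest integer k = 32.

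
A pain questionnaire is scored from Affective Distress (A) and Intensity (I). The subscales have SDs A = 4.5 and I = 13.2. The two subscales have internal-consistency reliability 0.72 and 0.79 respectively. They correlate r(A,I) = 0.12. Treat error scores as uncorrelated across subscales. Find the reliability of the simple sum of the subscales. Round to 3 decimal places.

Var(A+I) = 4.5² + 13.2² + 2·[4.5·13.2·0.12] = 194.49 + 14.256 = 208.746.
Under uncorrelated errors the observed covariances equal the true-score covariances, so only the own-variance terms attenuate.
True-score variance = [4.5²·0.72 + 13.2²·0.79] + 14.256 = 152.23 + 14.256 = 166.486.
Reliability = 166.486 / 208.746 = 0.798.

0.798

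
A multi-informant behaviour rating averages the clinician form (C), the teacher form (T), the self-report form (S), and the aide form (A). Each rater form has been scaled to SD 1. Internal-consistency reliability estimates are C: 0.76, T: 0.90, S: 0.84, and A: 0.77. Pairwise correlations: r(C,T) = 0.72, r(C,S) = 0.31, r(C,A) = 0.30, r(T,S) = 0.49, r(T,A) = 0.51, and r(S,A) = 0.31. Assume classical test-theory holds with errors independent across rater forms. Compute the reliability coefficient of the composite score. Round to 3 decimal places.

0.921

Var(C+T+S+A) = 4 + 2·[0.72 + 0.31 + 0.30 + 0.49 + 0.51 + 0.31] = 4 + 5.28 = 9.28.
Because errors are independent across components, Cov(Tᵢ,Tⱼ) = Cov(Xᵢ,Xⱼ); the off-diagonal part of the true-score variance is the same as above.
True-score variance = [0.76 + 0.90 + 0.84 + 0.77] + 5.28 = 3.27 + 5.28 = 8.55.
Reliability = 8.55 / 9.28 = 0.921.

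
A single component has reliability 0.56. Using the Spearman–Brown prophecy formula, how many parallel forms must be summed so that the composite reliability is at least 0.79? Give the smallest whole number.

3

k ≥ ρ*(1−ρ₁)/(ρ₁(1−ρ*)) = 0.79·0.44 / (0.56·0.21) = 2.956.
Smallest integer k = 3.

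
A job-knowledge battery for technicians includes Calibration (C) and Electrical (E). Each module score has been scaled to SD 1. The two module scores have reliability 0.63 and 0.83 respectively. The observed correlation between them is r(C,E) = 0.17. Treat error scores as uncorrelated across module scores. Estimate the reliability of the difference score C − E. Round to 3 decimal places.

0.675

Var(C−E) = 1 + 1 − 2·0.17 = 2 − 0.34 = 1.66.
Under uncorrelated errors the observed covariances equal the true-score covariances, so only the own-variance terms attenuate.
True-score variance = [0.63 + 0.83] − 0.34 = 1.46 − 0.34 = 1.12.
Reliability = 1.12 / 1.66 = 0.675.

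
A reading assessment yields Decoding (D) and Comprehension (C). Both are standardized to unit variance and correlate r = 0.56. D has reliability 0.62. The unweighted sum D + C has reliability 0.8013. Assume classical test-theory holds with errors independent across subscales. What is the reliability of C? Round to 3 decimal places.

Var(D+C) = 2 + 2·0.56 = 3.120.
True-score variance = ρ_D + ρ_C + 2·0.56, so 0.8013 = (0.62 + ρ_C + 1.12) / 3.120.
ρ_C = 0.8013·3.120 − 0.62 − 1.12 = 0.760.

0.760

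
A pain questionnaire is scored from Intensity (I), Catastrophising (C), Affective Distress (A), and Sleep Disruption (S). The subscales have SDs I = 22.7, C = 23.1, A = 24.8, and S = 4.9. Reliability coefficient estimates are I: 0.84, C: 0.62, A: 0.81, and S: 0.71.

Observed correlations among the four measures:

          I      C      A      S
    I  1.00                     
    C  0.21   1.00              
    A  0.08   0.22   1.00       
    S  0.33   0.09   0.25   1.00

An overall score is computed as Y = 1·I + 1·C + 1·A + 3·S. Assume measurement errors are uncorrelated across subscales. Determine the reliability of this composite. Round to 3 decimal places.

0.840

Var(Y) = 22.7² + 23.1² + 24.8² + 3²·4.9² + 2·[22.7·23.1·0.21 + 22.7·24.8·0.08 + 3·22.7·4.9·0.33 + 23.1·24.8·0.22 + 3·23.1·4.9·0.09 + 3·24.8·4.9·0.25] = 1880.03 + 1026.01 = 2906.04.
With uncorrelated errors the cross-covariances are all true-score covariance, so they carry over unchanged; only the diagonal terms shrink to ρᵢσᵢ².
True-score variance = [22.7²·0.84 + 23.1²·0.62 + 24.8²·0.81 + 3²·4.9²·0.71] + 1026.01 = 1415.29 + 1026.01 = 2441.3.
Reliability = 2441.3 / 2906.04 = 0.840.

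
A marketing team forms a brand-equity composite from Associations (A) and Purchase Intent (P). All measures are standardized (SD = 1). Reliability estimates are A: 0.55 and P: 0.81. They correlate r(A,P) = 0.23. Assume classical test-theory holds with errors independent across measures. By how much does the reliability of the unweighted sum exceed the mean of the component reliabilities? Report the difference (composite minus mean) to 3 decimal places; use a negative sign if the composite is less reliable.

Var(sum) = 2 + 0.46 = 2.46; true-score variance = 1.36 + 0.46 = 1.82; composite reliability = 0.7398.
Mean component reliability = 0.6800.
Difference = 0.7398 − 0.6800 = 0.060.

0.060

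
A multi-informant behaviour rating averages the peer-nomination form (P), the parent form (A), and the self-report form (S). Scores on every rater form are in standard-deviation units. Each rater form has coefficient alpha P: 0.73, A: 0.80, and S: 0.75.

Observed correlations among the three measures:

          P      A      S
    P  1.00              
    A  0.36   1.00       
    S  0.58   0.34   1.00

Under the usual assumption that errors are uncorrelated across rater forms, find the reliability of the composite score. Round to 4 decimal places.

Var(P+A+S) = 3 + 2·[0.36 + 0.58 + 0.34] = 3 + 2.56 = 5.56.
Under uncorrelated errors the observed covariances equal the true-score covariances, so only the own-variance terms attenuate.
True-score variance = [0.73 + 0.80 + 0.75] + 2.56 = 2.28 + 2.56 = 4.84.
Reliability = 4.84 / 5.56 = 0.8705.

0.8705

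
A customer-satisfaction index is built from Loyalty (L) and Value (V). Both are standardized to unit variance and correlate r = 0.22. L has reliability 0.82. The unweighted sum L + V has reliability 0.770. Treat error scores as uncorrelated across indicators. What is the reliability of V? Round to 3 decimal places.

0.619

Var(L+V) = 2 + 2·0.22 = 2.440.
True-score variance = ρ_L + ρ_V + 2·0.22, so 0.770 = (0.82 + ρ_V + 0.44) / 2.440.
ρ_V = 0.770·2.440 − 0.82 − 0.44 = 0.619.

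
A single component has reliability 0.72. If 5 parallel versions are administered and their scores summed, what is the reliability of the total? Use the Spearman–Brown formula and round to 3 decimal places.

0.928

ρ_k = kρ / (1 + (k−1)ρ) = 5·0.72 / (1 + 4·0.72) = 3.600 / 3.880 = 0.928.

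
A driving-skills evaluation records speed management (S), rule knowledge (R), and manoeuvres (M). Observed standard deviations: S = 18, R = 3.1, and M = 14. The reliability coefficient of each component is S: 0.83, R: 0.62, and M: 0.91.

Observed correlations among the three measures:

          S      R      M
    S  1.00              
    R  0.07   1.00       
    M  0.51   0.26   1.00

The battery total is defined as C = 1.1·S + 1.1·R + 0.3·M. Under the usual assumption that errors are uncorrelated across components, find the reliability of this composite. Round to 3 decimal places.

Var(C) = 1.1²·18² + 1.1²·3.1² + 0.3²·14² + 2·[1.21·18·3.1·0.07 + 0.33·18·14·0.51 + 0.33·3.1·14·0.26] = 421.308 + 101.723 = 523.031.
With uncorrelated errors the cross-covariances are all true-score covariance, so they carry over unchanged; only the diagonal terms shrink to ρᵢσᵢ².
True-score variance = [1.1²·18²·0.83 + 1.1²·3.1²·0.62 + 0.3²·14²·0.91] + 101.723 = 348.655 + 101.723 = 450.378.
Reliability = 450.378 / 523.031 = 0.861.

0.861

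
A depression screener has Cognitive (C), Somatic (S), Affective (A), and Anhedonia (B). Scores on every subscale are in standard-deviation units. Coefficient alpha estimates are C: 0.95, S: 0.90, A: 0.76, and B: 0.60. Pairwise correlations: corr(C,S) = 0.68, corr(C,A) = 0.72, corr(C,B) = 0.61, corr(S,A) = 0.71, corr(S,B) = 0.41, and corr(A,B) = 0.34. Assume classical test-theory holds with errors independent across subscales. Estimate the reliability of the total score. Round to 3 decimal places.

0.928

Var(C+S+A+B) = 4 + 2·[0.68 + 0.72 + 0.61 + 0.71 + 0.41 + 0.34] = 4 + 6.94 = 10.94.
With uncorrelated errors the cross-covariances are all true-score covariance, so they carry over unchanged; only the diagonal terms shrink to ρᵢσᵢ².
True-score variance = [0.95 + 0.90 + 0.76 + 0.60] + 6.94 = 3.21 + 6.94 = 10.15.
Reliability = 10.15 / 10.94 = 0.928.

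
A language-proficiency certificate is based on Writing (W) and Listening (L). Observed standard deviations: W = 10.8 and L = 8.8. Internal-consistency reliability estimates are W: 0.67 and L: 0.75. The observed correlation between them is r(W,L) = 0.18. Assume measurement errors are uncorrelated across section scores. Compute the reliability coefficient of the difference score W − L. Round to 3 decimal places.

Var(W−L) = 10.8² + 8.8² − 2·10.8·8.8·0.18 = 194.08 − 34.2144 = 159.866.
Because errors are independent across components, Cov(Tᵢ,Tⱼ) = Cov(Xᵢ,Xⱼ); the off-diagonal part of the true-score variance is the same as above.
True-score variance = [10.8²·0.67 + 8.8²·0.75] − 34.2144 = 136.229 − 34.2144 = 102.014.
Reliability = 102.014 / 159.866 = 0.638.

0.638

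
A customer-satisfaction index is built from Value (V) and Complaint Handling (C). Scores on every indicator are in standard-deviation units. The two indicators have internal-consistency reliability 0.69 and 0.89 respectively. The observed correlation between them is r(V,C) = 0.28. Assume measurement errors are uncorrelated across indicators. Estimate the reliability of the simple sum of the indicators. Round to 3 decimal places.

Var(V+C) = 2 + 2·[0.28] = 2 + 0.56 = 2.56.
With uncorrelated errors the cross-covariances are all true-score covariance, so they carry over unchanged; only the diagonal terms shrink to ρᵢσᵢ².
True-score variance = [0.69 + 0.89] + 0.56 = 1.58 + 0.56 = 2.14.
Reliability = 2.14 / 2.56 = 0.836.

0.836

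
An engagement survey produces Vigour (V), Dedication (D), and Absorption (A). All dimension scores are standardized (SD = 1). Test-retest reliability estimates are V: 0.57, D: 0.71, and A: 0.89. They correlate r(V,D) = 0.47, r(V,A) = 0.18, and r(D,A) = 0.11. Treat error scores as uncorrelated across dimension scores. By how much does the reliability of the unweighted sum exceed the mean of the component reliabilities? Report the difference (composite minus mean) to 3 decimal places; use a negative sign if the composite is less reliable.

0.093

Var(sum) = 3 + 1.52 = 4.52; true-score variance = 2.17 + 1.52 = 3.69; composite reliability = 0.8164.
Mean component reliability = 0.7233.
Difference = 0.8164 − 0.7233 = 0.093.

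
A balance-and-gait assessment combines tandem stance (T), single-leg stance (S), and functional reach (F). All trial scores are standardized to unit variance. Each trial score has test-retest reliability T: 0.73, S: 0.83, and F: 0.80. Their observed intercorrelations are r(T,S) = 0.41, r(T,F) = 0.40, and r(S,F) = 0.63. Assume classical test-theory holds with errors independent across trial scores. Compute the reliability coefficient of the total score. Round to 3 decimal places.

Var(T+S+F) = 3 + 2·[0.41 + 0.40 + 0.63] = 3 + 2.88 = 5.88.
With uncorrelated errors the cross-covariances are all true-score covariance, so they carry over unchanged; only the diagonal terms shrink to ρᵢσᵢ².
True-score variance = [0.73 + 0.83 + 0.80] + 2.88 = 2.36 + 2.88 = 5.24.
Reliability = 5.24 / 5.88 = 0.891.

0.891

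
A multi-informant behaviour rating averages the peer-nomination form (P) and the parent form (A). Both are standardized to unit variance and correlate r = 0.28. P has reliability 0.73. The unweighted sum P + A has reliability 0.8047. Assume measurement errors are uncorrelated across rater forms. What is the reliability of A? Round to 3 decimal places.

Var(P+A) = 2 + 2·0.28 = 2.560.
True-score variance = ρ_P + ρ_A + 2·0.28, so 0.8047 = (0.73 + ρ_A + 0.56) / 2.560.
ρ_A = 0.8047·2.560 − 0.73 − 0.56 = 0.770.

0.770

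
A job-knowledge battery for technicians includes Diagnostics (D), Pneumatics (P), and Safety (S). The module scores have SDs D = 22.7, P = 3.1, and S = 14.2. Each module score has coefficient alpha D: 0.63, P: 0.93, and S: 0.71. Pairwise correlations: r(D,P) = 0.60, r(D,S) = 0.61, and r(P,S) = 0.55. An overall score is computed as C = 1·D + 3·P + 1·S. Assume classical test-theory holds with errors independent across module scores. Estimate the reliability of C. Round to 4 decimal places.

0.8400

Var(C) = 22.7² + 3²·3.1² + 14.2² + 2·[3·22.7·3.1·0.60 + 22.7·14.2·0.61 + 3·3.1·14.2·0.55] = 803.42 + 791.853 = 1595.27.
Under uncorrelated errors the observed covariances equal the true-score covariances, so only the own-variance terms attenuate.
True-score variance = [22.7²·0.63 + 3²·3.1²·0.93 + 14.2²·0.71] + 791.853 = 548.233 + 791.853 = 1340.09.
Reliability = 1340.09 / 1595.27 = 0.8400.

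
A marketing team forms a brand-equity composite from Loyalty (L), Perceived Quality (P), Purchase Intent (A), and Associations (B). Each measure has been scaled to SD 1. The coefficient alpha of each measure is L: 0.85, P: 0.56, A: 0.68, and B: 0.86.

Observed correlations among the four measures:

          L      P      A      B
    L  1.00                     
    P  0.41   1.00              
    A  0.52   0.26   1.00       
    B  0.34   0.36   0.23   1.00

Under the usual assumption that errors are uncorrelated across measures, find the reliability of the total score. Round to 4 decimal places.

Var(L+P+A+B) = 4 + 2·[0.41 + 0.52 + 0.34 + 0.26 + 0.36 + 0.23] = 4 + 4.24 = 8.24.
With uncorrelated errors the cross-covariances are all true-score covariance, so they carry over unchanged; only the diagonal terms shrink to ρᵢσᵢ².
True-score variance = [0.85 + 0.56 + 0.68 + 0.86] + 4.24 = 2.95 + 4.24 = 7.19.
Reliability = 7.19 / 8.24 = 0.8726.

0.8726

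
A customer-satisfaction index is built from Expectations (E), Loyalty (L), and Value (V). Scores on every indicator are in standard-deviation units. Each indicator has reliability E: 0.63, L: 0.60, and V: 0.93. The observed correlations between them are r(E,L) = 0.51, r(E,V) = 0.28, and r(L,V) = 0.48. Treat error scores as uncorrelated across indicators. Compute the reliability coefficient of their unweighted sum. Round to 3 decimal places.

0.848

Var(E+L+V) = 3 + 2·[0.51 + 0.28 + 0.48] = 3 + 2.54 = 5.54.
Under uncorrelated errors the observed covariances equal the true-score covariances, so only the own-variance terms attenuate.
True-score variance = [0.63 + 0.60 + 0.93] + 2.54 = 2.16 + 2.54 = 4.7.
Reliability = 4.7 / 5.54 = 0.848.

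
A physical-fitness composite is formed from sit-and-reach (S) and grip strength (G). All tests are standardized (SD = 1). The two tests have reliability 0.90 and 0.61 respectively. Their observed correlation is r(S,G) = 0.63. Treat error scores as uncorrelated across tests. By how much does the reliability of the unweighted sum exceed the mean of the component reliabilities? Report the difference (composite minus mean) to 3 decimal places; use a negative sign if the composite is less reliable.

0.095

Var(sum) = 2 + 1.26 = 3.26; true-score variance = 1.51 + 1.26 = 2.77; composite reliability = 0.8497.
Mean component reliability = 0.7550.
Difference = 0.8497 − 0.7550 = 0.095.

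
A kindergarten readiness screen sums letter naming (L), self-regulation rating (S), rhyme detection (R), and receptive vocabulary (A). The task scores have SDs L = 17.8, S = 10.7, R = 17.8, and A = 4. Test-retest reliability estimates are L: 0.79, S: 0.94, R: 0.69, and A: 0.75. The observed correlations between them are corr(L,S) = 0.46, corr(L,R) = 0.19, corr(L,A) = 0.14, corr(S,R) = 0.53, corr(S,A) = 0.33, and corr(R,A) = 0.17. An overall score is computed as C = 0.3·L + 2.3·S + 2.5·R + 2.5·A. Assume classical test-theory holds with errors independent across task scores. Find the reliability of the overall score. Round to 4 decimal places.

Var(C) = 0.3²·17.8² + 2.3²·10.7² + 2.5²·17.8² + 2.5²·4² + 2·[0.69·17.8·10.7·0.46 + 0.75·17.8·17.8·0.19 + 0.75·17.8·4·0.14 + 5.75·10.7·17.8·0.53 + 5.75·10.7·4·0.33 + 6.25·17.8·4·0.17] = 2714.42 + 1700.74 = 4415.15.
Because errors are independent across components, Cov(Tᵢ,Tⱼ) = Cov(Xᵢ,Xⱼ); the off-diagonal part of the true-score variance is the same as above.
True-score variance = [0.3²·17.8²·0.79 + 2.3²·10.7²·0.94 + 2.5²·17.8²·0.69 + 2.5²·4²·0.75] + 1700.74 = 2033.21 + 1700.74 = 3733.95.
Reliability = 3733.95 / 4415.15 = 0.8457.

0.8457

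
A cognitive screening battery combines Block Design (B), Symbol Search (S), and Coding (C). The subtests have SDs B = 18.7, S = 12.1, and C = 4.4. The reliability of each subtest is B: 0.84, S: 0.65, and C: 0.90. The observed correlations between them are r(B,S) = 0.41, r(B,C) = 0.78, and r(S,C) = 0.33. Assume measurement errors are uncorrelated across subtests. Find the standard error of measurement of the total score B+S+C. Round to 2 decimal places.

Var(total) = 515.46 + 349.037 = 864.497.
True-score variance = 406.33 + 349.037 = 755.367, so reliability = 0.8738.
Error variance = 864.497 − 755.367 = 109.13; SEM = √109.13 = 10.45.

10.45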